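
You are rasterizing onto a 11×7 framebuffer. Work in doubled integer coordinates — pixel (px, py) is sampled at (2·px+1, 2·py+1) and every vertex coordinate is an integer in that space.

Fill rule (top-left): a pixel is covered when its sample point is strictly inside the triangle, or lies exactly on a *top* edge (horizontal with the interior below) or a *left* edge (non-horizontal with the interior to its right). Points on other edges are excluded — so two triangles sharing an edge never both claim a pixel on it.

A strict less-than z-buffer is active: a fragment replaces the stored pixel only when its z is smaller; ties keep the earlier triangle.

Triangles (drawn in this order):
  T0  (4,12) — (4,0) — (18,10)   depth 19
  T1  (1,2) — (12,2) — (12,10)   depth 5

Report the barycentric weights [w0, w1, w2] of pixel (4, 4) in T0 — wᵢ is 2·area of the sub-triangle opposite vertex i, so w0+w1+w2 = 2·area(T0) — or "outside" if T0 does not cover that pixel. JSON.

T0:
  2·area = 168
  edge (4, 12)→(4, 0): d=(0,-12) top-left  bias=+0
  edge (4, 0)→(18, 10): d=(14,10) right/bottom  bias=-1
  edge (18, 10)→(4, 12): d=(-14,2) right/bottom  bias=-1
    (2,0)@(5, 1): e=[12,4,152] → #
    (3,0)@(7, 1): e=[36,-16,148] → ·
    (2,1)@(5, 3): e=[12,32,124] → #
    (3,1)@(7, 3): e=[36,12,120] → #
    (4,1)@(9, 3): e=[60,-8,116] → ·
    (2,2)@(5, 5): e=[12,60,96] → #
    (4,2)@(9, 5): e=[60,20,88] → #
    (5,2)@(11, 5): e=[84,0,84] → ·  [on edge]
    (2,3)@(5, 7): e=[12,88,68] → #
    (5,3)@(11, 7): e=[84,28,56] → #
    (6,3)@(13, 7): e=[108,8,52] → #
    (7,3)@(15, 7): e=[132,-12,48] → ·
    (5,5)@(11, 11): e=[84,84,0] → ·  [on edge]
  covered (20 px):
    · · # · · · · · · · ·
    · · # # · · · · · · ·
    · · # # # · · · · · ·
    · · # # # # # · · · ·
    · · # # # # # # · · ·
    · · # # # · · · · · ·
    · · · · · · · · · · ·
T1:
  2·area = 88
  edge (1, 2)→(12, 2): d=(11,0) top-left  bias=+0
  edge (12, 2)→(12, 10): d=(0,8) right/bottom  bias=-1
  edge (12, 10)→(1, 2): d=(-11,-8) top-left  bias=+0
    (1,1)@(3, 3): e=[11,72,5] → #
    (2,1)@(5, 3): e=[11,56,21] → #
    (3,1)@(7, 3): e=[11,40,37] → #
    (4,1)@(9, 3): e=[11,24,53] → #
    (5,1)@(11, 3): e=[11,8,69] → #
    (6,1)@(13, 3): e=[11,-8,85] → ·
    (1,2)@(3, 5): e=[33,72,-17] → ·
    (2,2)@(5, 5): e=[33,56,-1] → ·
    (3,2)@(7, 5): e=[33,40,15] → #
    (6,2)@(13, 5): e=[33,-8,63] → ·
    (3,3)@(7, 7): e=[55,40,-7] → ·
    (4,3)@(9, 7): e=[55,24,9] → #
  covered (11 px):
    · · · · · · · · · · ·
    · # # # # # · · · · ·
    · · · # # # · · · · ·
    · · · · # # · · · · ·
    · · · · · # · · · · ·
    · · · · · · · · · · ·
    · · · · · · · · · · ·

Result: [76,32,60]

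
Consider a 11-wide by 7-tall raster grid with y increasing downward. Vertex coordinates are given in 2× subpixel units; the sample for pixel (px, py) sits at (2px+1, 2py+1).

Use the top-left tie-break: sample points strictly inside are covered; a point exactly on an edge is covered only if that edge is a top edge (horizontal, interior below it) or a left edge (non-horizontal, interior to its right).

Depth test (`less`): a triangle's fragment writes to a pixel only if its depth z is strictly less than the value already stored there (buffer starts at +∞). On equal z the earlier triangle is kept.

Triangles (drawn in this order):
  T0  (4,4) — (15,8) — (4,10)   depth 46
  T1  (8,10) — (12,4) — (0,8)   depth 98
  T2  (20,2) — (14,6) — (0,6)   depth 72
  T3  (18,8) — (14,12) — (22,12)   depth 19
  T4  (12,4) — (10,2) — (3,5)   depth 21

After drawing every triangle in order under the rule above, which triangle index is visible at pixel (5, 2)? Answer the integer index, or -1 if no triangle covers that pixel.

T0:
  2·area = 66
  edge (4, 4)→(15, 8): d=(11,4) right/bottom  bias=-1
  edge (15, 8)→(4, 10): d=(-11,2) right/bottom  bias=-1
  edge (4, 10)→(4, 4): d=(0,-6) top-left  bias=+0
    (2,2)@(5, 5): e=[7,53,6] → █
    (3,2)@(7, 5): e=[-1,49,18] → ·
    (2,3)@(5, 7): e=[29,31,6] → █
    (3,3)@(7, 7): e=[21,27,18] → █
    (4,3)@(9, 7): e=[13,23,30] → █
    (5,3)@(11, 7): e=[5,19,42] → █
    (6,3)@(13, 7): e=[-3,15,54] → ·
    (2,4)@(5, 9): e=[51,9,6] → █
    (5,4)@(11, 9): e=[27,-3,42] → ·
    (2,5)@(5, 11): e=[73,-13,6] → ·
    (3,5)@(7, 11): e=[65,-17,18] → ·
    (4,5)@(9, 11): e=[57,-21,30] → ·
  covered (8 px):
    · · · · · · · · · · ·
    · · · · · · · · · · ·
    · · █ · · · · · · · ·
    · · █ █ █ █ · · · · ·
    · · █ █ █ · · · · · ·
    · · · · · · · · · · ·
    · · · · · · · · · · ·
T1:
  2·area = 56  (B↔C swapped to make it positive)
  edge (8, 10)→(0, 8): d=(-8,-2) top-left  bias=+0
  edge (0, 8)→(12, 4): d=(12,-4) top-left  bias=+0
  edge (12, 4)→(8, 10): d=(-4,6) right/bottom  bias=-1
    (10,0)@(21, 1): e=[98,0,-42] → ·  [on edge]
    (7,1)@(15, 3): e=[70,0,-14] → ·  [on edge]
    (4,2)@(9, 5): e=[42,0,14] → █  [on edge]
    (5,2)@(11, 5): e=[46,8,2] → █
    (6,2)@(13, 5): e=[50,16,-10] → ·
    (1,3)@(3, 7): e=[14,0,42] → █  [on edge]
    (2,3)@(5, 7): e=[18,8,30] → █
    (3,3)@(7, 7): e=[22,16,18] → █
    (5,3)@(11, 7): e=[30,32,-6] → ·
    (1,4)@(3, 9): e=[-2,24,34] → ·
    (2,4)@(5, 9): e=[2,32,22] → █
    (4,4)@(9, 9): e=[10,48,-2] → ·
  covered (8 px):
    · · · · · · · · · · ·
    · · · · · · · · · · ·
    · · · · █ █ · · · · ·
    · █ █ █ █ · · · · · ·
    · · █ █ · · · · · · ·
    · · · · · · · · · · ·
    · · · · · · · · · · ·
T2:
  2·area = 56
  edge (20, 2)→(14, 6): d=(-6,4) right/bottom  bias=-1
  edge (14, 6)→(0, 6): d=(-14,0) right/bottom  bias=-1
  edge (0, 6)→(20, 2): d=(20,-4) top-left  bias=+0
    (7,1)@(15, 3): e=[14,42,0] → █  [on edge]
    (8,1)@(17, 3): e=[6,42,8] → █
    (9,1)@(19, 3): e=[-2,42,16] → ·
    (2,2)@(5, 5): e=[42,14,0] → █  [on edge]
    (3,2)@(7, 5): e=[34,14,8] → █
    (4,2)@(9, 5): e=[26,14,16] → █
    (5,2)@(11, 5): e=[18,14,24] → █
    (6,2)@(13, 5): e=[10,14,32] → █
    (8,2)@(17, 5): e=[-6,14,48] → ·
    (2,3)@(5, 7): e=[30,-14,40] → ·
    (3,3)@(7, 7): e=[22,-14,48] → ·
    (4,3)@(9, 7): e=[14,-14,56] → ·
  covered (8 px):
    · · · · · · · · · · ·
    · · · · · · · █ █ · ·
    · · █ █ █ █ █ █ · · ·
    · · · · · · · · · · ·
    · · · · · · · · · · ·
    · · · · · · · · · · ·
    · · · · · · · · · · ·
T3:
  2·area = 32  (B↔C swapped to make it positive)
  edge (18, 8)→(22, 12): d=(4,4) right/bottom  bias=-1
  edge (22, 12)→(14, 12): d=(-8,0) right/bottom  bias=-1
  edge (14, 12)→(18, 8): d=(4,-4) top-left  bias=+0
    (5,0)@(11, 1): e=[0,88,-56] → ·  [on edge]
    (6,1)@(13, 3): e=[0,72,-40] → ·  [on edge]
    (7,2)@(15, 5): e=[0,56,-24] → ·  [on edge]
    (10,2)@(21, 5): e=[-24,56,0] → ·  [on edge]
    (8,3)@(17, 7): e=[0,40,-8] → ·  [on edge]
    (9,3)@(19, 7): e=[-8,40,0] → ·  [on edge]
    (8,4)@(17, 9): e=[8,24,0] → █  [on edge]
    (9,4)@(19, 9): e=[0,24,8] → ·  [on edge]
    (7,5)@(15, 11): e=[24,8,0] → █  [on edge]
    (9,5)@(19, 11): e=[8,8,16] → █
    (10,5)@(21, 11): e=[0,8,24] → ·  [on edge]
    (6,6)@(13, 13): e=[40,-8,0] → ·  [on edge]
  covered (4 px):
    · · · · · · · · · · ·
    · · · · · · · · · · ·
    · · · · · · · · · · ·
    · · · · · · · · · · ·
    · · · · · · · · █ · ·
    · · · · · · · █ █ █ ·
    · · · · · · · · · · ·
T4:
  2·area = 20  (B↔C swapped to make it positive)
  edge (12, 4)→(3, 5): d=(-9,1) right/bottom  bias=-1
  edge (3, 5)→(10, 2): d=(7,-3) top-left  bias=+0
  edge (10, 2)→(12, 4): d=(2,2) right/bottom  bias=-1
    (4,0)@(9, 1): e=[30,-10,0] → ·  [on edge]
    (4,1)@(9, 3): e=[12,4,4] → █
    (5,1)@(11, 3): e=[10,10,0] → ·  [on edge]
    (10,1)@(21, 3): e=[0,40,-20] → ·  [on edge]
    (1,2)@(3, 5): e=[0,0,20] → ·  [on edge]
    (4,2)@(9, 5): e=[-6,18,8] → ·
    (6,2)@(13, 5): e=[-10,30,0] → ·  [on edge]
    (7,3)@(15, 7): e=[-30,50,0] → ·  [on edge]
    (8,4)@(17, 9): e=[-50,70,0] → ·  [on edge]
    (9,5)@(19, 11): e=[-70,90,0] → ·  [on edge]
    (10,6)@(21, 13): e=[-90,110,0] → ·  [on edge]
  covered (1 px):
    · · · · · · · · · · ·
    · · · · █ · · · · · ·
    · · · · · · · · · · ·
    · · · · · · · · · · ·
    · · · · · · · · · · ·
    · · · · · · · · · · ·
    · · · · · · · · · · ·

Z-buffer (winner per pixel, '.' = empty):
  . . . . . . . . . . .
  . . . . 4 . . 2 2 . .
  . . 0 2 2 2 2 2 . . .
  . 1 0 0 0 0 . . . . .
  . . 0 0 0 . . . 3 . .
  . . . . . . . 3 3 3 .
  . . . . . . . . . . .

Final: 2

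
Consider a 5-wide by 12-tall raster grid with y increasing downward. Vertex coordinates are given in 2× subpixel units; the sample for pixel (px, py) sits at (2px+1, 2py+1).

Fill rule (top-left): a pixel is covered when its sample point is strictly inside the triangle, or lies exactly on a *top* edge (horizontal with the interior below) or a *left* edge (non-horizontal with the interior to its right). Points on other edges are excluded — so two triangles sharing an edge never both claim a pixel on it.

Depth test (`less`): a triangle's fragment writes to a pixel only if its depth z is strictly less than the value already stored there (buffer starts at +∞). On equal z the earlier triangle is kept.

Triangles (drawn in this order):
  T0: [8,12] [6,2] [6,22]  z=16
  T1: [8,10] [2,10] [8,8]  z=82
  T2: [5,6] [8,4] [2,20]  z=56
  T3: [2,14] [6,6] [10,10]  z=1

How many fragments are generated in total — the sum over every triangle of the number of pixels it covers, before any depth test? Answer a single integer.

T0:
  2·area = 40  (B↔C swapped to make it positive)
  edge (8, 12)→(6, 22): d=(-2,10) right/bottom  bias=-1
  edge (6, 22)→(6, 2): d=(0,-20) top-left  bias=+0
  edge (6, 2)→(8, 12): d=(2,10) right/bottom  bias=-1
    (3,3)@(7, 7): e=[20,20,0] → .  [on edge]
    (4,3)@(9, 7): e=[0,60,-20] → .  [on edge]
    (3,4)@(7, 9): e=[16,20,4] → X
    (4,4)@(9, 9): e=[-4,60,-16] → .
    (3,5)@(7, 11): e=[12,20,8] → X
    (4,5)@(9, 11): e=[-8,60,-12] → .
    (3,6)@(7, 13): e=[8,20,12] → X
    (4,6)@(9, 13): e=[-12,60,-8] → .
    (3,7)@(7, 15): e=[4,20,16] → X
    (4,7)@(9, 15): e=[-16,60,-4] → .
    (3,8)@(7, 17): e=[0,20,20] → .  [on edge]
    (4,8)@(9, 17): e=[-20,60,0] → .  [on edge]
  covered (4 px):
    . . . . .
    . . . . .
    . . . . .
    . . . . .
    . . . X .
    . . . X .
    . . . X .
    . . . X .
    . . . . .
    . . . . .
    . . . . .
    . . . . .
T1:
  2·area = 12
  edge (8, 10)→(2, 10): d=(-6,0) right/bottom  bias=-1
  edge (2, 10)→(8, 8): d=(6,-2) top-left  bias=+0
  edge (8, 8)→(8, 10): d=(0,2) right/bottom  bias=-1
    (2,4)@(5, 9): e=[6,0,6] → X  [on edge]
    (3,4)@(7, 9): e=[6,4,2] → X
    (4,4)@(9, 9): e=[6,8,-2] → .
    (2,5)@(5, 11): e=[-6,12,6] → .
    (3,5)@(7, 11): e=[-6,16,2] → .
  covered (2 px):
    . . . . .
    . . . . .
    . . . . .
    . . . . .
    . . X X .
    . . . . .
    . . . . .
    . . . . .
    . . . . .
    . . . . .
    . . . . .
    . . . . .
T2:
  2·area = 36
  edge (5, 6)→(8, 4): d=(3,-2) top-left  bias=+0
  edge (8, 4)→(2, 20): d=(-6,16) right/bottom  bias=-1
  edge (2, 20)→(5, 6): d=(3,-14) top-left  bias=+0
    (3,2)@(7, 5): e=[1,10,25] → X
    (4,2)@(9, 5): e=[5,-22,53] → .
    (2,3)@(5, 7): e=[3,30,3] → X
    (3,3)@(7, 7): e=[7,-2,31] → .
    (2,4)@(5, 9): e=[9,18,9] → X
    (3,4)@(7, 9): e=[13,-14,37] → .
    (2,5)@(5, 11): e=[15,6,15] → X
    (3,5)@(7, 11): e=[19,-26,43] → .
    (2,6)@(5, 13): e=[21,-6,21] → .
    (1,8)@(3, 17): e=[29,2,5] → X
    (2,8)@(5, 17): e=[33,-30,33] → .
    (1,9)@(3, 19): e=[35,-10,11] → .
  covered (5 px):
    . . . . .
    . . . . .
    . . . X .
    . . X . .
    . . X . .
    . . X . .
    . . . . .
    . . . . .
    . X . . .
    . . . . .
    . . . . .
    . . . . .
T3:
  2·area = 48
  edge (2, 14)→(6, 6): d=(4,-8) top-left  bias=+0
  edge (6, 6)→(10, 10): d=(4,4) right/bottom  bias=-1
  edge (10, 10)→(2, 14): d=(-8,4) right/bottom  bias=-1
    (0,0)@(1, 1): e=[-60,0,108] → .  [on edge]
    (1,1)@(3, 3): e=[-36,0,84] → .  [on edge]
    (2,2)@(5, 5): e=[-12,0,60] → .  [on edge]
    (3,3)@(7, 7): e=[12,0,36] → .  [on edge]
    (2,4)@(5, 9): e=[4,16,28] → X
    (3,4)@(7, 9): e=[20,8,20] → X
    (4,4)@(9, 9): e=[36,0,12] → .  [on edge]
    (2,5)@(5, 11): e=[12,24,12] → X
    (4,5)@(9, 11): e=[44,8,-4] → .
    (1,6)@(3, 13): e=[4,40,4] → X
    (2,6)@(5, 13): e=[20,32,-4] → .
    (3,6)@(7, 13): e=[36,24,-12] → .
  covered (5 px):
    . . . . .
    . . . . .
    . . . . .
    . . . . .
    . . X X .
    . . X X .
    . X . . .
    . . . . .
    . . . . .
    . . . . .
    . . . . .
    . . . . .

Final: 16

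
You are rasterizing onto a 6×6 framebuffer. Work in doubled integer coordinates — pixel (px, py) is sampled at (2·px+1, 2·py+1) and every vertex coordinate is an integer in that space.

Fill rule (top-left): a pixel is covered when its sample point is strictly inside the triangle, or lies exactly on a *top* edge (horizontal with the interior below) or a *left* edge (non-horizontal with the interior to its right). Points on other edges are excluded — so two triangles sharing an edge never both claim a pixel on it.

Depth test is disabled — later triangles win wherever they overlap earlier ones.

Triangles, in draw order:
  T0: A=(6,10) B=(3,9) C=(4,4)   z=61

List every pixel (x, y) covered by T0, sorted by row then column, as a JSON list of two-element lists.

T0:
  2·area = 16
  edge (6, 10)→(3, 9): d=(-3,-1) top-left  bias=+0
  edge (3, 9)→(4, 4): d=(1,-5) top-left  bias=+0
  edge (4, 4)→(6, 10): d=(2,6) right/bottom  bias=-1
    (1,0)@(3, 1): e=[24,-8,0] → ·  [on edge]
    (2,3)@(5, 7): e=[8,8,0] → ·  [on edge]
    (1,4)@(3, 9): e=[0,0,16] → █  [on edge]
    (2,4)@(5, 9): e=[2,10,4] → █
    (3,4)@(7, 9): e=[4,20,-8] → ·
    (1,5)@(3, 11): e=[-6,2,20] → ·
    (2,5)@(5, 11): e=[-4,12,8] → ·
    (4,5)@(9, 11): e=[0,32,-16] → ·  [on edge]
  covered (2 px):
    · · · · · ·
    · · · · · ·
    · · · · · ·
    · · · · · ·
    · █ █ · · ·
    · · · · · ·

Result: [[1,4],[2,4]]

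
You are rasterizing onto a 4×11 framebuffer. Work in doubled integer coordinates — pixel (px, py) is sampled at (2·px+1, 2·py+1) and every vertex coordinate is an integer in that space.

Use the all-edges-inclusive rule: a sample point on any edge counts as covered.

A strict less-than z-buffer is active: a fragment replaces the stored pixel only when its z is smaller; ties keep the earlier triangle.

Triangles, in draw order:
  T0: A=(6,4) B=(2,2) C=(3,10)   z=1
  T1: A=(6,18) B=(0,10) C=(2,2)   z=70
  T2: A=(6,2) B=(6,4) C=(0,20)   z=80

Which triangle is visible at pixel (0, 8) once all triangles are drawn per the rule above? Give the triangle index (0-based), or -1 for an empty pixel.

T0:
  2·area = 30  (B↔C swapped to make it positive)
  edge (6, 4)→(3, 10): d=(-3,6) inclusive
  edge (3, 10)→(2, 2): d=(-1,-8) inclusive
  edge (2, 2)→(6, 4): d=(4,2) inclusive
    (1,1)@(3, 3): e=[21,7,2] → X
    (2,1)@(5, 3): e=[9,23,-2] → .
    (1,2)@(3, 5): e=[15,5,10] → X
    (2,2)@(5, 5): e=[3,21,6] → X
    (3,2)@(7, 5): e=[-9,37,2] → .
    (1,3)@(3, 7): e=[9,3,18] → X
    (2,3)@(5, 7): e=[-3,19,14] → .
    (1,4)@(3, 9): e=[3,1,26] → X
    (2,4)@(5, 9): e=[-9,17,22] → .
    (1,5)@(3, 11): e=[-3,-1,34] → .
  covered (5 px):
    . . . .
    . X . .
    . X X .
    . X . .
    . X . .
    . . . .
    . . . .
    . . . .
    . . . .
    . . . .
    . . . .
T1:
  2·area = 64
  edge (6, 18)→(0, 10): d=(-6,-8) inclusive
  edge (0, 10)→(2, 2): d=(2,-8) inclusive
  edge (2, 2)→(6, 18): d=(4,16) inclusive
    (0,3)@(1, 7): e=[26,2,36] → X
    (1,3)@(3, 7): e=[42,18,4] → X
    (2,3)@(5, 7): e=[58,34,-28] → .
    (0,4)@(1, 9): e=[14,6,44] → X
    (2,4)@(5, 9): e=[46,38,-20] → .
    (0,5)@(1, 11): e=[2,10,52] → X
    (2,5)@(5, 11): e=[34,42,-12] → .
    (0,6)@(1, 13): e=[-10,14,60] → .
    (1,6)@(3, 13): e=[6,30,28] → X
    (2,6)@(5, 13): e=[22,46,-4] → .
    (1,7)@(3, 15): e=[-6,34,36] → .
    (2,7)@(5, 15): e=[10,50,4] → X
  covered (8 px):
    . . . .
    . . . .
    . . . .
    X X . .
    X X . .
    X X . .
    . X . .
    . . X .
    . . . .
    . . . .
    . . . .
T2:
  2·area = 12
  edge (6, 2)→(6, 4): d=(0,2) inclusive
  edge (6, 4)→(0, 20): d=(-6,16) inclusive
  edge (0, 20)→(6, 2): d=(6,-18) inclusive
    (2,2)@(5, 5): e=[2,10,0] → X  [on edge]
    (3,2)@(7, 5): e=[-2,-22,36] → .
    (2,3)@(5, 7): e=[2,-2,12] → .
    (1,5)@(3, 11): e=[6,6,0] → X  [on edge]
    (2,5)@(5, 11): e=[2,-26,36] → .
    (1,6)@(3, 13): e=[6,-6,12] → .
    (0,8)@(1, 17): e=[10,2,0] → X  [on edge]
    (1,8)@(3, 17): e=[6,-30,36] → .
    (0,9)@(1, 19): e=[10,-10,12] → .
  covered (3 px):
    . . . .
    . . . .
    . . X .
    . . . .
    . . . .
    . X . .
    . . . .
    . . . .
    X . . .
    . . . .
    . . . .

Z-buffer (winner per pixel, '.' = empty):
  . . . .
  . 0 . .
  . 0 0 .
  1 0 . .
  1 0 . .
  1 1 . .
  . 1 . .
  . . 1 .
  2 . . .
  . . . .
  . . . .

Answer: 2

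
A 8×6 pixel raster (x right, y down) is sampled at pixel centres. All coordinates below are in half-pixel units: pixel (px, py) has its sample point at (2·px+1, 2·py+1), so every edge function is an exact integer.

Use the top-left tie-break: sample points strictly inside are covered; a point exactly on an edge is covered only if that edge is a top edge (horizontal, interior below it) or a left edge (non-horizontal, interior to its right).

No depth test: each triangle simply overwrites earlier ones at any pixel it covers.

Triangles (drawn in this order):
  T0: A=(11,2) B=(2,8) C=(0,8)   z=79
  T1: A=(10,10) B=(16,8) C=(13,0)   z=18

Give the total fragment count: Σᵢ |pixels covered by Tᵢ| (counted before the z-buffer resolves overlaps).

T0:
  2·area = 12
  edge (11, 2)→(2, 8): d=(-9,6) right/bottom  bias=-1
  edge (2, 8)→(0, 8): d=(-2,0) right/bottom  bias=-1
  edge (0, 8)→(11, 2): d=(11,-6) top-left  bias=+0
    (1,3)@(3, 7): e=[3,2,7] → X
    (2,3)@(5, 7): e=[-9,2,19] → .
    (1,4)@(3, 9): e=[-15,-2,29] → .
  covered (1 px):
    . . . . . . . .
    . . . . . . . .
    . . . . . . . .
    . X . . . . . .
    . . . . . . . .
    . . . . . . . .
T1:
  2·area = 54  (B↔C swapped to make it positive)
  edge (10, 10)→(13, 0): d=(3,-10) top-left  bias=+0
  edge (13, 0)→(16, 8): d=(3,8) right/bottom  bias=-1
  edge (16, 8)→(10, 10): d=(-6,2) right/bottom  bias=-1
    (6,0)@(13, 1): e=[3,3,48] → X
    (7,0)@(15, 1): e=[23,-13,44] → .
    (6,1)@(13, 3): e=[9,9,36] → X
    (7,1)@(15, 3): e=[29,-7,32] → .
    (6,2)@(13, 5): e=[15,15,24] → X
    (7,2)@(15, 5): e=[35,-1,20] → .
    (5,3)@(11, 7): e=[1,37,16] → X
    (7,3)@(15, 7): e=[41,5,8] → X
    (5,4)@(11, 9): e=[7,43,4] → X
    (6,4)@(13, 9): e=[27,27,0] → .  [on edge]
    (7,4)@(15, 9): e=[47,11,-4] → .
    (3,5)@(7, 11): e=[-27,81,0] → .  [on edge]
  covered (7 px):
    . . . . . . X .
    . . . . . . X .
    . . . . . . X .
    . . . . . X X X
    . . . . . X . .
    . . . . . . . .

Final: 8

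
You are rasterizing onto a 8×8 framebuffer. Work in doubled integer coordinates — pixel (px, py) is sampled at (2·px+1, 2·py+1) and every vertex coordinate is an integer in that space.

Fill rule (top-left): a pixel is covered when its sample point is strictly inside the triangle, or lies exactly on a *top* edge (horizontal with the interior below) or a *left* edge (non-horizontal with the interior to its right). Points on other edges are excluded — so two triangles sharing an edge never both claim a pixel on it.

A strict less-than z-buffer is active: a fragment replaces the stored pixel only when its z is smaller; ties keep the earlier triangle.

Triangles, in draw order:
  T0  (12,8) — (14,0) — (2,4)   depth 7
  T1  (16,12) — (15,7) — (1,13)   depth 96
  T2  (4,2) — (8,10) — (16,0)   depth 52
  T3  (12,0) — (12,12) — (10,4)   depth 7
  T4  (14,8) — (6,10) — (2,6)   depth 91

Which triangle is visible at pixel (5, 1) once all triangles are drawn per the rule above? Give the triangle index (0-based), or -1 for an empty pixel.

T0:
  2·area = 88  (B↔C swapped to make it positive)
  edge (12, 8)→(2, 4): d=(-10,-4) top-left  bias=+0
  edge (2, 4)→(14, 0): d=(12,-4) top-left  bias=+0
  edge (14, 0)→(12, 8): d=(-2,8) right/bottom  bias=-1
    (5,0)@(11, 1): e=[66,0,22] → #  [on edge]
    (6,0)@(13, 1): e=[74,8,6] → #
    (7,0)@(15, 1): e=[82,16,-10] → ·
    (2,1)@(5, 3): e=[22,0,66] → #  [on edge]
    (3,1)@(7, 3): e=[30,8,50] → #
    (4,1)@(9, 3): e=[38,16,34] → #
    (7,1)@(15, 3): e=[62,40,-14] → ·
    (2,2)@(5, 5): e=[2,24,62] → #
    (6,2)@(13, 5): e=[34,56,-2] → ·
    (2,3)@(5, 7): e=[-18,48,58] → ·
    (3,3)@(7, 7): e=[-10,56,42] → ·
    (4,3)@(9, 7): e=[-2,64,26] → ·
  covered (12 px):
    · · · · · # # ·
    · · # # # # # ·
    · · # # # # · ·
    · · · · · # · ·
    · · · · · · · ·
    · · · · · · · ·
    · · · · · · · ·
    · · · · · · · ·
T1:
  2·area = 76  (B↔C swapped to make it positive)
  edge (16, 12)→(1, 13): d=(-15,1) right/bottom  bias=-1
  edge (1, 13)→(15, 7): d=(14,-6) top-left  bias=+0
  edge (15, 7)→(16, 12): d=(1,5) right/bottom  bias=-1
    (7,3)@(15, 7): e=[76,0,0] → ·  [on edge]
    (5,4)@(11, 9): e=[50,4,22] → #
    (6,4)@(13, 9): e=[48,16,12] → #
    (7,4)@(15, 9): e=[46,28,2] → #
    (3,5)@(7, 11): e=[24,8,44] → #
    (4,5)@(9, 11): e=[22,20,34] → #
    (0,6)@(1, 13): e=[0,0,76] → ·  [on edge]
    (3,6)@(7, 13): e=[-6,36,46] → ·
    (4,6)@(9, 13): e=[-8,48,36] → ·
    (5,6)@(11, 13): e=[-10,60,26] → ·
    (6,6)@(13, 13): e=[-12,72,16] → ·
    (7,6)@(15, 13): e=[-14,84,6] → ·
  covered (8 px):
    · · · · · · · ·
    · · · · · · · ·
    · · · · · · · ·
    · · · · · · · ·
    · · · · · # # #
    · · · # # # # #
    · · · · · · · ·
    · · · · · · · ·
T2:
  2·area = 104  (B↔C swapped to make it positive)
  edge (4, 2)→(16, 0): d=(12,-2) top-left  bias=+0
  edge (16, 0)→(8, 10): d=(-8,10) right/bottom  bias=-1
  edge (8, 10)→(4, 2): d=(-4,-8) top-left  bias=+0
    (5,0)@(11, 1): e=[2,42,60] → #
    (6,0)@(13, 1): e=[6,22,76] → #
    (7,0)@(15, 1): e=[10,2,92] → #
    (2,1)@(5, 3): e=[14,86,4] → #
    (3,1)@(7, 3): e=[18,66,20] → #
    (4,1)@(9, 3): e=[22,46,36] → #
    (7,1)@(15, 3): e=[34,-14,84] → ·
    (2,2)@(5, 5): e=[38,70,-4] → ·
    (3,2)@(7, 5): e=[42,50,12] → #
    (6,2)@(13, 5): e=[54,-10,60] → ·
    (3,3)@(7, 7): e=[66,34,4] → #
    (5,3)@(11, 7): e=[74,-6,36] → ·
  covered (13 px):
    · · · · · # # #
    · · # # # # # ·
    · · · # # # · ·
    · · · # # · · ·
    · · · · · · · ·
    · · · · · · · ·
    · · · · · · · ·
    · · · · · · · ·
T3:
  2·area = 24
  edge (12, 0)→(12, 12): d=(0,12) right/bottom  bias=-1
  edge (12, 12)→(10, 4): d=(-2,-8) top-left  bias=+0
  edge (10, 4)→(12, 0): d=(2,-4) top-left  bias=+0
    (5,1)@(11, 3): e=[12,10,2] → #
    (6,1)@(13, 3): e=[-12,26,10] → ·
    (5,2)@(11, 5): e=[12,6,6] → #
    (6,2)@(13, 5): e=[-12,22,14] → ·
    (5,3)@(11, 7): e=[12,2,10] → #
    (6,3)@(13, 7): e=[-12,18,18] → ·
    (5,4)@(11, 9): e=[12,-2,14] → ·
  covered (3 px):
    · · · · · · · ·
    · · · · · # · ·
    · · · · · # · ·
    · · · · · # · ·
    · · · · · · · ·
    · · · · · · · ·
    · · · · · · · ·
    · · · · · · · ·
T4:
  2·area = 40
  edge (14, 8)→(6, 10): d=(-8,2) right/bottom  bias=-1
  edge (6, 10)→(2, 6): d=(-4,-4) top-left  bias=+0
  edge (2, 6)→(14, 8): d=(12,2) right/bottom  bias=-1
    (0,2)@(1, 5): e=[50,0,-10] → ·  [on edge]
    (1,3)@(3, 7): e=[30,0,10] → #  [on edge]
    (2,3)@(5, 7): e=[26,8,6] → #
    (3,3)@(7, 7): e=[22,16,2] → #
    (4,3)@(9, 7): e=[18,24,-2] → ·
    (1,4)@(3, 9): e=[14,-8,34] → ·
    (2,4)@(5, 9): e=[10,0,30] → #  [on edge]
    (4,4)@(9, 9): e=[2,16,22] → #
    (5,4)@(11, 9): e=[-2,24,18] → ·
    (2,5)@(5, 11): e=[-6,-8,54] → ·
    (3,5)@(7, 11): e=[-10,0,50] → ·  [on edge]
    (4,5)@(9, 11): e=[-14,8,46] → ·
    (4,6)@(9, 13): e=[-30,0,70] → ·  [on edge]
    (5,7)@(11, 15): e=[-50,0,90] → ·  [on edge]
  covered (6 px):
    · · · · · · · ·
    · · · · · · · ·
    · · · · · · · ·
    · # # # · · · ·
    · · # # # · · ·
    · · · · · · · ·
    · · · · · · · ·
    · · · · · · · ·

Z-buffer (winner per pixel, '.' = empty):
  . . . . . 0 0 2
  . . 0 0 0 0 0 .
  . . 0 0 0 0 . .
  . 4 4 2 2 0 . .
  . . 4 4 4 1 1 1
  . . . 1 1 1 1 1
  . . . . . . . .
  . . . . . . . .

Result: 0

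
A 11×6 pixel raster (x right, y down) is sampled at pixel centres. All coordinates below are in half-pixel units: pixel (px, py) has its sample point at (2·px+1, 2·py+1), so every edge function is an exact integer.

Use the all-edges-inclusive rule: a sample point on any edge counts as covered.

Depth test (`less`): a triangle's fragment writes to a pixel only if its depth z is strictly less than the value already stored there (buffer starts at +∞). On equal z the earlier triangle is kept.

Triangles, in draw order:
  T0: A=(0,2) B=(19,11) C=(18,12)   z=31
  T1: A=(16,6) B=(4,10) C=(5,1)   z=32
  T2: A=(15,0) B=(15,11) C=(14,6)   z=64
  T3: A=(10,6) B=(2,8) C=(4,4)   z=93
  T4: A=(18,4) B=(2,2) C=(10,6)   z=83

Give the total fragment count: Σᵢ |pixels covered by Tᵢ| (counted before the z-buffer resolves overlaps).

T0:
  2·area = 28
  edge (0, 2)→(19, 11): d=(19,9) inclusive
  edge (19, 11)→(18, 12): d=(-1,1) inclusive
  edge (18, 12)→(0, 2): d=(-18,-10) inclusive
    (4,3)@(9, 7): e=[14,14,0] → X  [on edge]
    (5,3)@(11, 7): e=[-4,12,20] → .
    (4,4)@(9, 9): e=[52,12,-36] → .
    (6,4)@(13, 9): e=[16,8,4] → X
    (7,4)@(15, 9): e=[-2,6,24] → .
    (10,4)@(21, 9): e=[-56,0,84] → .  [on edge]
    (6,5)@(13, 11): e=[54,6,-32] → .
    (8,5)@(17, 11): e=[18,2,8] → X
    (9,5)@(19, 11): e=[0,0,28] → X  [on edge]
    (10,5)@(21, 11): e=[-18,-2,48] → .
  covered (4 px):
    . . . . . . . . . . .
    . . . . . . . . . . .
    . . . . . . . . . . .
    . . . . X . . . . . .
    . . . . . . X . . . .
    . . . . . . . . X X .
T1:
  2·area = 104
  edge (16, 6)→(4, 10): d=(-12,4) inclusive
  edge (4, 10)→(5, 1): d=(1,-9) inclusive
  edge (5, 1)→(16, 6): d=(11,5) inclusive
    (2,0)@(5, 1): e=[104,0,0] → X  [on edge]
    (3,0)@(7, 1): e=[96,18,-10] → .
    (2,1)@(5, 3): e=[80,2,22] → X
    (3,1)@(7, 3): e=[72,20,12] → X
    (4,1)@(9, 3): e=[64,38,2] → X
    (5,1)@(11, 3): e=[56,56,-8] → .
    (2,2)@(5, 5): e=[56,4,44] → X
    (5,2)@(11, 5): e=[32,58,14] → X
    (6,2)@(13, 5): e=[24,76,4] → X
    (7,2)@(15, 5): e=[16,94,-6] → .
    (9,2)@(19, 5): e=[0,130,-26] → .  [on edge]
    (2,3)@(5, 7): e=[32,6,66] → X
    (6,3)@(13, 7): e=[0,78,26] → X  [on edge]
    (3,4)@(7, 9): e=[0,26,78] → X  [on edge]
    (0,5)@(1, 11): e=[0,-26,130] → .  [on edge]
  covered (16 px):
    . . X . . . . . . . .
    . . X X X . . . . . .
    . . X X X X X . . . .
    . . X X X X X . . . .
    . . X X . . . . . . .
    . . . . . . . . . . .
T2:
  2·area = 11
  edge (15, 0)→(15, 11): d=(0,11) inclusive
  edge (15, 11)→(14, 6): d=(-1,-5) inclusive
  edge (14, 6)→(15, 0): d=(1,-6) inclusive
    (6,0)@(13, 1): e=[22,0,-11] → .  [on edge]
    (7,0)@(15, 1): e=[0,10,1] → X  [on edge]
    (8,0)@(17, 1): e=[-22,20,13] → .
    (7,1)@(15, 3): e=[0,8,3] → X  [on edge]
    (8,1)@(17, 3): e=[-22,18,15] → .
    (7,2)@(15, 5): e=[0,6,5] → X  [on edge]
    (8,2)@(17, 5): e=[-22,16,17] → .
    (7,3)@(15, 7): e=[0,4,7] → X  [on edge]
    (8,3)@(17, 7): e=[-22,14,19] → .
    (7,4)@(15, 9): e=[0,2,9] → X  [on edge]
    (8,4)@(17, 9): e=[-22,12,21] → .
    (7,5)@(15, 11): e=[0,0,11] → X  [on edge]
  covered (6 px):
    . . . . . . . X . . .
    . . . . . . . X . . .
    . . . . . . . X . . .
    . . . . . . . X . . .
    . . . . . . . X . . .
    . . . . . . . X . . .
T3:
  2·area = 28
  edge (10, 6)→(2, 8): d=(-8,2) inclusive
  edge (2, 8)→(4, 4): d=(2,-4) inclusive
  edge (4, 4)→(10, 6): d=(6,2) inclusive
    (0,1)@(1, 3): e=[42,-14,0] → .  [on edge]
    (2,2)@(5, 5): e=[18,6,4] → X
    (3,2)@(7, 5): e=[14,14,0] → X  [on edge]
    (4,2)@(9, 5): e=[10,22,-4] → .
    (1,3)@(3, 7): e=[6,2,20] → X
    (3,3)@(7, 7): e=[-2,18,12] → .
    (6,3)@(13, 7): e=[-14,42,0] → .  [on edge]
    (1,4)@(3, 9): e=[-10,6,32] → .
    (2,4)@(5, 9): e=[-14,14,28] → .
    (9,4)@(19, 9): e=[-42,70,0] → .  [on edge]
  covered (4 px):
    . . . . . . . . . . .
    . . . . . . . . . . .
    . . X X . . . . . . .
    . X X . . . . . . . .
    . . . . . . . . . . .
    . . . . . . . . . . .
T4:
  2·area = 48  (B↔C swapped to make it positive)
  edge (18, 4)→(10, 6): d=(-8,2) inclusive
  edge (10, 6)→(2, 2): d=(-8,-4) inclusive
  edge (2, 2)→(18, 4): d=(16,2) inclusive
    (2,1)@(5, 3): e=[34,4,10] → X
    (3,1)@(7, 3): e=[30,12,6] → X
    (4,1)@(9, 3): e=[26,20,2] → X
    (5,1)@(11, 3): e=[22,28,-2] → .
    (2,2)@(5, 5): e=[18,-12,42] → .
    (3,2)@(7, 5): e=[14,-4,38] → .
    (4,2)@(9, 5): e=[10,4,34] → X
    (5,2)@(11, 5): e=[6,12,30] → X
    (6,2)@(13, 5): e=[2,20,26] → X
    (7,2)@(15, 5): e=[-2,28,22] → .
    (4,3)@(9, 7): e=[-6,-12,66] → .
    (5,3)@(11, 7): e=[-10,-4,62] → .
  covered (6 px):
    . . . . . . . . . . .
    . . X X X . . . . . .
    . . . . X X X . . . .
    . . . . . . . . . . .
    . . . . . . . . . . .
    . . . . . . . . . . .

Answer: 36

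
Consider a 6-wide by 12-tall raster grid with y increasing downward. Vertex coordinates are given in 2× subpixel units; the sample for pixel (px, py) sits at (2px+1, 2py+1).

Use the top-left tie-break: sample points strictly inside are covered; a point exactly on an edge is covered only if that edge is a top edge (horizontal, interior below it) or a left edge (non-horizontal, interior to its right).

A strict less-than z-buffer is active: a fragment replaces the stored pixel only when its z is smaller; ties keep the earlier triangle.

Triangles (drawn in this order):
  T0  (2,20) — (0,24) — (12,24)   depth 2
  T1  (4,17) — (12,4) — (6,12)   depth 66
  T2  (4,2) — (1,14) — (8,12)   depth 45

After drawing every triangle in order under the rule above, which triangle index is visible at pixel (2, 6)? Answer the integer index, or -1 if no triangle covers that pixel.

T0:
  2·area = 48  (B↔C swapped to make it positive)
  edge (2, 20)→(12, 24): d=(10,4) right/bottom  bias=-1
  edge (12, 24)→(0, 24): d=(-12,0) right/bottom  bias=-1
  edge (0, 24)→(2, 20): d=(2,-4) top-left  bias=+0
    (1,10)@(3, 21): e=[6,36,6] → █
    (2,10)@(5, 21): e=[-2,36,14] → ·
    (0,11)@(1, 23): e=[34,12,2] → █
    (2,11)@(5, 23): e=[18,12,18] → █
    (3,11)@(7, 23): e=[10,12,26] → █
    (4,11)@(9, 23): e=[2,12,34] → █
    (5,11)@(11, 23): e=[-6,12,42] → ·
  covered (6 px):
    · · · · · ·
    · · · · · ·
    · · · · · ·
    · · · · · ·
    · · · · · ·
    · · · · · ·
    · · · · · ·
    · · · · · ·
    · · · · · ·
    · · · · · ·
    · █ · · · ·
    █ █ █ █ █ ·
T1:
  2·area = 14  (B↔C swapped to make it positive)
  edge (4, 17)→(6, 12): d=(2,-5) top-left  bias=+0
  edge (6, 12)→(12, 4): d=(6,-8) top-left  bias=+0
  edge (12, 4)→(4, 17): d=(-8,13) right/bottom  bias=-1
    (3,5)@(7, 11): e=[3,2,9] → █
    (4,5)@(9, 11): e=[13,18,-17] → ·
    (3,6)@(7, 13): e=[7,14,-7] → ·
    (2,7)@(5, 15): e=[1,10,3] → █
    (3,7)@(7, 15): e=[11,26,-23] → ·
    (2,8)@(5, 17): e=[5,22,-13] → ·
  covered (2 px):
    · · · · · ·
    · · · · · ·
    · · · · · ·
    · · · · · ·
    · · · · · ·
    · · · █ · ·
    · · · · · ·
    · · █ · · ·
    · · · · · ·
    · · · · · ·
    · · · · · ·
    · · · · · ·
T2:
  2·area = 78  (B↔C swapped to make it positive)
  edge (4, 2)→(8, 12): d=(4,10) right/bottom  bias=-1
  edge (8, 12)→(1, 14): d=(-7,2) right/bottom  bias=-1
  edge (1, 14)→(4, 2): d=(3,-12) top-left  bias=+0
    (2,2)@(5, 5): e=[2,55,21] → █
    (3,2)@(7, 5): e=[-18,51,45] → ·
    (1,3)@(3, 7): e=[30,45,3] → █
    (3,3)@(7, 7): e=[-10,37,51] → ·
    (1,4)@(3, 9): e=[38,31,9] → █
    (3,4)@(7, 9): e=[-2,23,57] → ·
    (1,5)@(3, 11): e=[46,17,15] → █
    (3,5)@(7, 11): e=[6,9,63] → █
    (4,5)@(9, 11): e=[-14,5,87] → ·
    (1,6)@(3, 13): e=[54,3,21] → █
    (2,6)@(5, 13): e=[34,-1,45] → ·
    (3,6)@(7, 13): e=[14,-5,69] → ·
  covered (9 px):
    · · · · · ·
    · · · · · ·
    · · █ · · ·
    · █ █ · · ·
    · █ █ · · ·
    · █ █ █ · ·
    · █ · · · ·
    · · · · · ·
    · · · · · ·
    · · · · · ·
    · · · · · ·
    · · · · · ·

Z-buffer (winner per pixel, '.' = empty):
  . . . . . .
  . . . . . .
  . . 2 . . .
  . 2 2 . . .
  . 2 2 . . .
  . 2 2 2 . .
  . 2 . . . .
  . . 1 . . .
  . . . . . .
  . . . . . .
  . 0 . . . .
  0 0 0 0 0 .

Answer: -1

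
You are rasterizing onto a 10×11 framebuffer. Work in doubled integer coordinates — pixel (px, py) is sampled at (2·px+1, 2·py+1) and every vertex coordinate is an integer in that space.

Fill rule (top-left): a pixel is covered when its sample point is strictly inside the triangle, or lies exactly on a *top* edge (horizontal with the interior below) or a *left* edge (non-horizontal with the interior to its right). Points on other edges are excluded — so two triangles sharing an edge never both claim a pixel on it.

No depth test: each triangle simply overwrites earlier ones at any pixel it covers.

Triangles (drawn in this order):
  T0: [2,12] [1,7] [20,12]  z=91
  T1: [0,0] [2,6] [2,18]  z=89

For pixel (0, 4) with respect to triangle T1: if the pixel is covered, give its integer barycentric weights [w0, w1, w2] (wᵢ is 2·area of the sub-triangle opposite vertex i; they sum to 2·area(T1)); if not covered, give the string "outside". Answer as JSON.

T0:
  2·area = 90
  edge (2, 12)→(1, 7): d=(-1,-5) top-left  bias=+0
  edge (1, 7)→(20, 12): d=(19,5) right/bottom  bias=-1
  edge (20, 12)→(2, 12): d=(-18,0) right/bottom  bias=-1
    (0,3)@(1, 7): e=[0,0,90] → .  [on edge]
    (1,4)@(3, 9): e=[8,28,54] → X
    (2,4)@(5, 9): e=[18,18,54] → X
    (3,4)@(7, 9): e=[28,8,54] → X
    (4,4)@(9, 9): e=[38,-2,54] → .
    (1,5)@(3, 11): e=[6,66,18] → X
    (4,5)@(9, 11): e=[36,36,18] → X
    (5,5)@(11, 11): e=[46,26,18] → X
    (6,5)@(13, 11): e=[56,16,18] → X
    (7,5)@(15, 11): e=[66,6,18] → X
    (8,5)@(17, 11): e=[76,-4,18] → .
    (1,6)@(3, 13): e=[4,104,-18] → .
    (1,8)@(3, 17): e=[0,180,-90] → .  [on edge]
  covered (10 px):
    . . . . . . . . . .
    . . . . . . . . . .
    . . . . . . . . . .
    . . . . . . . . . .
    . X X X . . . . . .
    . X X X X X X X . .
    . . . . . . . . . .
    . . . . . . . . . .
    . . . . . . . . . .
    . . . . . . . . . .
    . . . . . . . . . .
T1:
  2·area = 24
  edge (0, 0)→(2, 6): d=(2,6) right/bottom  bias=-1
  edge (2, 6)→(2, 18): d=(0,12) right/bottom  bias=-1
  edge (2, 18)→(0, 0): d=(-2,-18) top-left  bias=+0
    (0,1)@(1, 3): e=[0,12,12] → .  [on edge]
    (0,2)@(1, 5): e=[4,12,8] → X
    (1,2)@(3, 5): e=[-8,-12,44] → .
    (0,3)@(1, 7): e=[8,12,4] → X
    (1,3)@(3, 7): e=[-4,-12,40] → .
    (0,4)@(1, 9): e=[12,12,0] → X  [on edge]
    (1,4)@(3, 9): e=[0,-12,36] → .  [on edge]
    (0,5)@(1, 11): e=[16,12,-4] → .
    (2,7)@(5, 15): e=[0,-36,60] → .  [on edge]
    (3,10)@(7, 21): e=[0,-60,84] → .  [on edge]
  covered (3 px):
    . . . . . . . . . .
    . . . . . . . . . .
    X . . . . . . . . .
    X . . . . . . . . .
    X . . . . . . . . .
    . . . . . . . . . .
    . . . . . . . . . .
    . . . . . . . . . .
    . . . . . . . . . .
    . . . . . . . . . .
    . . . . . . . . . .

Answer: [12,0,12]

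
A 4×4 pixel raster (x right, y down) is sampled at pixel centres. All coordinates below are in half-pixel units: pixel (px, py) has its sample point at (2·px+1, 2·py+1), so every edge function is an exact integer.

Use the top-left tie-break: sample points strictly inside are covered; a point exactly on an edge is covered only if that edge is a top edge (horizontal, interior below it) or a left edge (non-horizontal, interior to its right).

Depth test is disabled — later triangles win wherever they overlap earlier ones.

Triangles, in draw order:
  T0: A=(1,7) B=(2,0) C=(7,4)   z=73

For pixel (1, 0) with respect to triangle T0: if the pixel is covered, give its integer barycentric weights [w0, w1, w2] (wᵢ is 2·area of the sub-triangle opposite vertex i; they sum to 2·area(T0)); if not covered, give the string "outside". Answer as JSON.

T0:
  2·area = 39
  edge (1, 7)→(2, 0): d=(1,-7) top-left  bias=+0
  edge (2, 0)→(7, 4): d=(5,4) right/bottom  bias=-1
  edge (7, 4)→(1, 7): d=(-6,3) right/bottom  bias=-1
    (1,0)@(3, 1): e=[8,1,30] → #
    (2,0)@(5, 1): e=[22,-7,24] → ·
    (1,1)@(3, 3): e=[10,11,18] → #
    (2,1)@(5, 3): e=[24,3,12] → #
    (3,1)@(7, 3): e=[38,-5,6] → ·
    (1,2)@(3, 5): e=[12,21,6] → #
    (2,2)@(5, 5): e=[26,13,0] → ·  [on edge]
    (0,3)@(1, 7): e=[0,39,0] → ·  [on edge]
    (1,3)@(3, 7): e=[14,31,-6] → ·
  covered (4 px):
    · # · ·
    · # # ·
    · # · ·
    · · · ·

Result: [1,30,8]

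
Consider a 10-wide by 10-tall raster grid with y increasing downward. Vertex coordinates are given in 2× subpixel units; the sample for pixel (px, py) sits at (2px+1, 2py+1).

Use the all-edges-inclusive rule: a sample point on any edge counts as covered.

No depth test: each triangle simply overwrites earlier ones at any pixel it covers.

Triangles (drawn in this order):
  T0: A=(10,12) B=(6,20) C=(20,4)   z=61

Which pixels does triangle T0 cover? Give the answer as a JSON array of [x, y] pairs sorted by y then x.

T0:
  2·area = 48  (B↔C swapped to make it positive)
  edge (10, 12)→(20, 4): d=(10,-8) inclusive
  edge (20, 4)→(6, 20): d=(-14,16) inclusive
  edge (6, 20)→(10, 12): d=(4,-8) inclusive
    (9,2)@(19, 5): e=[2,2,44] → #
    (8,3)@(17, 7): e=[6,6,36] → #
    (9,3)@(19, 7): e=[22,-26,52] → ·
    (7,4)@(15, 9): e=[10,10,28] → #
    (8,4)@(17, 9): e=[26,-22,44] → ·
    (6,5)@(13, 11): e=[14,14,20] → #
    (7,5)@(15, 11): e=[30,-18,36] → ·
    (5,6)@(11, 13): e=[18,18,12] → #
    (6,6)@(13, 13): e=[34,-14,28] → ·
    (4,7)@(9, 15): e=[22,22,4] → #
    (5,7)@(11, 15): e=[38,-10,20] → ·
    (4,8)@(9, 17): e=[42,-6,12] → ·
  covered (6 px):
    · · · · · · · · · ·
    · · · · · · · · · ·
    · · · · · · · · · #
    · · · · · · · · # ·
    · · · · · · · # · ·
    · · · · · · # · · ·
    · · · · · # · · · ·
    · · · · # · · · · ·
    · · · · · · · · · ·
    · · · · · · · · · ·

Result: [[9,2],[8,3],[7,4],[6,5],[5,6],[4,7]]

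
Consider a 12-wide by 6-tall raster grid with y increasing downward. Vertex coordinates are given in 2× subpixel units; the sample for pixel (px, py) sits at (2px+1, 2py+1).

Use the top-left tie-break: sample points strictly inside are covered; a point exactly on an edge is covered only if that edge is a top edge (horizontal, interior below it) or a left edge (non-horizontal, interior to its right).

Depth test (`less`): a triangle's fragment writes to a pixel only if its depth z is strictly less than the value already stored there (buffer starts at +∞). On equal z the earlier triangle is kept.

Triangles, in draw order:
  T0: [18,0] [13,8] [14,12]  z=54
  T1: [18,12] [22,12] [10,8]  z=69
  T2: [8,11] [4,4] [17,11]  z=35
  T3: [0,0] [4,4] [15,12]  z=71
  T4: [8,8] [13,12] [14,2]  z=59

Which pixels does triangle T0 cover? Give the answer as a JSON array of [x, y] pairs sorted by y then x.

T0:
  2·area = 28  (B↔C swapped to make it positive)
  edge (18, 0)→(14, 12): d=(-4,12) right/bottom  bias=-1
  edge (14, 12)→(13, 8): d=(-1,-4) top-left  bias=+0
  edge (13, 8)→(18, 0): d=(5,-8) top-left  bias=+0
    (8,1)@(17, 3): e=[0,21,7] → ·  [on edge]
    (7,2)@(15, 5): e=[16,11,1] → █
    (8,2)@(17, 5): e=[-8,19,17] → ·
    (7,3)@(15, 7): e=[8,9,11] → █
    (8,3)@(17, 7): e=[-16,17,27] → ·
    (7,4)@(15, 9): e=[0,7,21] → ·  [on edge]
  covered (2 px):
    · · · · · · · · · · · ·
    · · · · · · · · · · · ·
    · · · · · · · █ · · · ·
    · · · · · · · █ · · · ·
    · · · · · · · · · · · ·
    · · · · · · · · · · · ·
T1:
  2·area = 16  (B↔C swapped to make it positive)
  edge (18, 12)→(10, 8): d=(-8,-4) top-left  bias=+0
  edge (10, 8)→(22, 12): d=(12,4) right/bottom  bias=-1
  edge (22, 12)→(18, 12): d=(-4,0) right/bottom  bias=-1
    (0,2)@(1, 5): e=[-12,0,28] → ·  [on edge]
    (3,3)@(7, 7): e=[-4,0,20] → ·  [on edge]
    (6,4)@(13, 9): e=[4,0,12] → ·  [on edge]
    (8,5)@(17, 11): e=[4,8,4] → █
    (9,5)@(19, 11): e=[12,0,4] → ·  [on edge]
  covered (1 px):
    · · · · · · · · · · · ·
    · · · · · · · · · · · ·
    · · · · · · · · · · · ·
    · · · · · · · · · · · ·
    · · · · · · · · · · · ·
    · · · · · · · · █ · · ·
T2:
  2·area = 63
  edge (8, 11)→(4, 4): d=(-4,-7) top-left  bias=+0
  edge (4, 4)→(17, 11): d=(13,7) right/bottom  bias=-1
  edge (17, 11)→(8, 11): d=(-9,0) right/bottom  bias=-1
    (2,2)@(5, 5): e=[3,6,54] → █
    (3,2)@(7, 5): e=[17,-8,54] → ·
    (2,3)@(5, 7): e=[-5,32,36] → ·
    (3,3)@(7, 7): e=[9,18,36] → █
    (4,3)@(9, 7): e=[23,4,36] → █
    (5,3)@(11, 7): e=[37,-10,36] → ·
    (3,4)@(7, 9): e=[1,44,18] → █
    (5,4)@(11, 9): e=[29,16,18] → █
    (6,4)@(13, 9): e=[43,2,18] → █
    (7,4)@(15, 9): e=[57,-12,18] → ·
    (0,5)@(1, 11): e=[-49,112,0] → ·  [on edge]
    (1,5)@(3, 11): e=[-35,98,0] → ·  [on edge]
    (2,5)@(5, 11): e=[-21,84,0] → ·  [on edge]
    (3,5)@(7, 11): e=[-7,70,0] → ·  [on edge]
    (4,5)@(9, 11): e=[7,56,0] → ·  [on edge]
    (5,5)@(11, 11): e=[21,42,0] → ·  [on edge]
    (6,5)@(13, 11): e=[35,28,0] → ·  [on edge]
    (7,5)@(15, 11): e=[49,14,0] → ·  [on edge]
    (8,5)@(17, 11): e=[63,0,0] → ·  [on edge]
    (9,5)@(19, 11): e=[77,-14,0] → ·  [on edge]
    (10,5)@(21, 11): e=[91,-28,0] → ·  [on edge]
    (11,5)@(23, 11): e=[105,-42,0] → ·  [on edge]
  covered (7 px):
    · · · · · · · · · · · ·
    · · · · · · · · · · · ·
    · · █ · · · · · · · · ·
    · · · █ █ · · · · · · ·
    · · · █ █ █ █ · · · · ·
    · · · · · · · · · · · ·
T3:
  2·area = 12  (B↔C swapped to make it positive)
  edge (0, 0)→(15, 12): d=(15,12) right/bottom  bias=-1
  edge (15, 12)→(4, 4): d=(-11,-8) top-left  bias=+0
  edge (4, 4)→(0, 0): d=(-4,-4) top-left  bias=+0
    (0,0)@(1, 1): e=[3,9,0] → █  [on edge]
    (1,0)@(3, 1): e=[-21,25,8] → ·
    (0,1)@(1, 3): e=[33,-13,-8] → ·
    (1,1)@(3, 3): e=[9,3,0] → █  [on edge]
    (2,1)@(5, 3): e=[-15,19,8] → ·
    (1,2)@(3, 5): e=[39,-19,-8] → ·
    (2,2)@(5, 5): e=[15,-3,0] → ·  [on edge]
    (3,3)@(7, 7): e=[21,-9,0] → ·  [on edge]
    (4,4)@(9, 9): e=[27,-15,0] → ·  [on edge]
    (5,4)@(11, 9): e=[3,1,8] → █
    (6,4)@(13, 9): e=[-21,17,16] → ·
    (5,5)@(11, 11): e=[33,-21,0] → ·  [on edge]
  covered (3 px):
    █ · · · · · · · · · · ·
    · █ · · · · · · · · · ·
    · · · · · · · · · · · ·
    · · · · · · · · · · · ·
    · · · · · █ · · · · · ·
    · · · · · · · · · · · ·
T4:
  2·area = 54  (B↔C swapped to make it positive)
  edge (8, 8)→(14, 2): d=(6,-6) top-left  bias=+0
  edge (14, 2)→(13, 12): d=(-1,10) right/bottom  bias=-1
  edge (13, 12)→(8, 8): d=(-5,-4) top-left  bias=+0
    (7,0)@(15, 1): e=[0,-9,63] → ·  [on edge]
    (6,1)@(13, 3): e=[0,9,45] → █  [on edge]
    (7,1)@(15, 3): e=[12,-11,53] → ·
    (5,2)@(11, 5): e=[0,27,27] → █  [on edge]
    (7,2)@(15, 5): e=[24,-13,43] → ·
    (4,3)@(9, 7): e=[0,45,9] → █  [on edge]
    (7,3)@(15, 7): e=[36,-15,33] → ·
    (3,4)@(7, 9): e=[0,63,-9] → ·  [on edge]
    (4,4)@(9, 9): e=[12,43,-1] → ·
    (5,4)@(11, 9): e=[24,23,7] → █
    (7,4)@(15, 9): e=[48,-17,23] → ·
    (2,5)@(5, 11): e=[0,81,-27] → ·  [on edge]
  covered (9 px):
    · · · · · · · · · · · ·
    · · · · · · █ · · · · ·
    · · · · · █ █ · · · · ·
    · · · · █ █ █ · · · · ·
    · · · · · █ █ · · · · ·
    · · · · · · █ · · · · ·

Final: [[7,2],[7,3]]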